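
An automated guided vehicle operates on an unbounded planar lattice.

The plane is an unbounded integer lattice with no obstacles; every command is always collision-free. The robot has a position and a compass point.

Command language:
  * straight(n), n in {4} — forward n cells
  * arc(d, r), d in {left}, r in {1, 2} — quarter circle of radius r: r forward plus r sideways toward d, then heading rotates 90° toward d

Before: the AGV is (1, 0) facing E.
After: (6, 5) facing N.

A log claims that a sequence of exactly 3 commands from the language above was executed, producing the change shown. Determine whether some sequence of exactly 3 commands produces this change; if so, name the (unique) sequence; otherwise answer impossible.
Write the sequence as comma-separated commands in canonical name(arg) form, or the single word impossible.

key: position moved to (6,5) AND the heading swung to N — translation plus rotation needed
from: (1, 0) facing E
[1] after straight(4): (5, 0) facing E
[2] after arc(left, 1): (6, 1) facing N
[3] after straight(4): (6, 5) facing N
no rival 3-sequence matches.

straight(4), arc(left, 1), straight(4)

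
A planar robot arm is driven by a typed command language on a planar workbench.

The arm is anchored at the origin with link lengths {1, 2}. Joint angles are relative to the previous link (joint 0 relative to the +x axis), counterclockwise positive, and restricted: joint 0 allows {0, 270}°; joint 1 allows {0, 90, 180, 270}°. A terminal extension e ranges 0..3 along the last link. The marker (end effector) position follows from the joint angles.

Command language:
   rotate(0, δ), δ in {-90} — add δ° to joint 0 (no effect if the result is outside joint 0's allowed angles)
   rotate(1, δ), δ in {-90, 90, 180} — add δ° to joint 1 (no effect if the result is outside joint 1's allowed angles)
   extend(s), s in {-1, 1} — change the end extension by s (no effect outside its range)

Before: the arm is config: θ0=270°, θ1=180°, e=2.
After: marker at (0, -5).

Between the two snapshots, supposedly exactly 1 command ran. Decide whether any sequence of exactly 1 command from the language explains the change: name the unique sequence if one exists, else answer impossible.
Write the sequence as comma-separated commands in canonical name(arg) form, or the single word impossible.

initial: config: θ0=270°, θ1=180°, e=2
1. rotate(1, 180) → config: θ0=270°, θ1=0°, e=2
uniquely the one of 6 1-step routes that fits.

rotate(1, 180)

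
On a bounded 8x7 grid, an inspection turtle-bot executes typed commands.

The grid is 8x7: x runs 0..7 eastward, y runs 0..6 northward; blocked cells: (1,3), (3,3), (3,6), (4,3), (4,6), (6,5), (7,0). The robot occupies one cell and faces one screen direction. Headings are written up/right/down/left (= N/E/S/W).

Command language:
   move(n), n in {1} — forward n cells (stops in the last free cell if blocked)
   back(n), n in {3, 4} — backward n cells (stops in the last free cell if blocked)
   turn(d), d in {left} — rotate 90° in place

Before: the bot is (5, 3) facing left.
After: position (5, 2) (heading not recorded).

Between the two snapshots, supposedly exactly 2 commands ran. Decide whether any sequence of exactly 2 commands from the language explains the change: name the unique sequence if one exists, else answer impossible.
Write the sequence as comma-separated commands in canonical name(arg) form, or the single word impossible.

key: running move(1) before turn(left) would end elsewhere — order is forced
t0: (5, 3) facing left
t=1 turn(left) ⇒ (5, 3) facing down
t=2 move(1) ⇒ (5, 2) facing down
all 16 alternatives checked — unique.

turn(left), move(1)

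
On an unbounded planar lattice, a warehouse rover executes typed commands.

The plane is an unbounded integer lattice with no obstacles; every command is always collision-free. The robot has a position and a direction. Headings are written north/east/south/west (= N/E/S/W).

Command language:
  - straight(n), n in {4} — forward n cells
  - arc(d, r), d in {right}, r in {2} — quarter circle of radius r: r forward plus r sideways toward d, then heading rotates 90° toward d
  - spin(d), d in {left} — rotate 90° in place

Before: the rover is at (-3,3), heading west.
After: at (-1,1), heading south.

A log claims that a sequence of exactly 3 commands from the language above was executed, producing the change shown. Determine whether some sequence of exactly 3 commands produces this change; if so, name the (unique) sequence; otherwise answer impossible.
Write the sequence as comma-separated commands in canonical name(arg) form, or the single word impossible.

key: cell and facing (now S) both changed — the 3 commands mix motion and turning
start: at (-3,3), heading west
1. spin(left) → at (-3,3), heading south
2. spin(left) → at (-3,3), heading east
3. arc(right, 2) → at (-1,1), heading south
uniquely the one of 27 3-step routes that fits.

spin(left), spin(left), arc(right, 2)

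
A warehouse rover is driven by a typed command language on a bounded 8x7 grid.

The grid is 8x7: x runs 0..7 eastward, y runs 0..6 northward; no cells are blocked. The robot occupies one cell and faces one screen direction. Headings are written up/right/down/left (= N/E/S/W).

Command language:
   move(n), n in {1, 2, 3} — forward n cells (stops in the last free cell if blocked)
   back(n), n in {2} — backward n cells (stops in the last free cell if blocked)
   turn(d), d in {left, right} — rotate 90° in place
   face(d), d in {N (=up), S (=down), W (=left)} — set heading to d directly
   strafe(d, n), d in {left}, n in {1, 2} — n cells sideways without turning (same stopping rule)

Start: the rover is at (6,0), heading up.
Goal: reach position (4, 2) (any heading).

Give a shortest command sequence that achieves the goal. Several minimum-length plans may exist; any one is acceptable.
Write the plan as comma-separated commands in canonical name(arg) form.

move(2), strafe(left, 2)

from: at (6,0), heading up
[1] after move(2): at (6,2), heading up
[2] after strafe(left, 2): at (4,2), heading up
nothing shorter than 2 reaches the goal.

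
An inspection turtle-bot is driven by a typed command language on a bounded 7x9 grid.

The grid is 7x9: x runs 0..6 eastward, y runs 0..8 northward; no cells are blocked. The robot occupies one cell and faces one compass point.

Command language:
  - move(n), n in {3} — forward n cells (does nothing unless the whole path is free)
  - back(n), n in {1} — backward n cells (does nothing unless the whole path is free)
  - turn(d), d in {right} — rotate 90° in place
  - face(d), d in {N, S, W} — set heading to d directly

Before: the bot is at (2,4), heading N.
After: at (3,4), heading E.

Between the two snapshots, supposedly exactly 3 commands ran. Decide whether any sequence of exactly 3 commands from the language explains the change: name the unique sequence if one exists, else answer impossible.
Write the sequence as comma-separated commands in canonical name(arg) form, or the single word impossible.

impossible

every 3-command combo misses the target.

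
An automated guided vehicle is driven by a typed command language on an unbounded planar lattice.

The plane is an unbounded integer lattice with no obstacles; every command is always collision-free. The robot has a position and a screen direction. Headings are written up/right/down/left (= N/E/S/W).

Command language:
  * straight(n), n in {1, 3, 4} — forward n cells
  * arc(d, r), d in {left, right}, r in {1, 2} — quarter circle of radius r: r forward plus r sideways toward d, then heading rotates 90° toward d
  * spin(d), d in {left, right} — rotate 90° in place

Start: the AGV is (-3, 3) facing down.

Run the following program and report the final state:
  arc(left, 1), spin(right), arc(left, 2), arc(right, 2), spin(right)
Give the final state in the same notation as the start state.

begin: (-3, 3) facing down
step 1 (arc(left, 1)): (-2, 2) facing right
step 2 (spin(right)): (-2, 2) facing down
step 3 (arc(left, 2)): (0, 0) facing right
step 4 (arc(right, 2)): (2, -2) facing down
step 5 (spin(right)): (2, -2) facing left

(2, -2) facing left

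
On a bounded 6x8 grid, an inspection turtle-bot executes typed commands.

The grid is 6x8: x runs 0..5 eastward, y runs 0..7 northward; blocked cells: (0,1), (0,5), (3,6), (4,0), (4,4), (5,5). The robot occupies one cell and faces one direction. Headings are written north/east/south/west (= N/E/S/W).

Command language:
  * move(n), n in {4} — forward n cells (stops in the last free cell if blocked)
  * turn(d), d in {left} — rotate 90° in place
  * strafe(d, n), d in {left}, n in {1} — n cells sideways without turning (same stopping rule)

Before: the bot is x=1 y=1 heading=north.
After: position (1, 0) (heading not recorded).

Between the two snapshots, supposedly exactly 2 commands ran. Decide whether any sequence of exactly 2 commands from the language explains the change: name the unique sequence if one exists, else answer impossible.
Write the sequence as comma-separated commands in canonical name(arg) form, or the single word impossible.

key: running strafe(left, 1) before turn(left) would end elsewhere — order is forced
initial: x=1 y=1 heading=north
[1] after turn(left): x=1 y=1 heading=west
[2] after strafe(left, 1): x=1 y=0 heading=west
no rival 2-sequence matches.

turn(left), strafe(left, 1)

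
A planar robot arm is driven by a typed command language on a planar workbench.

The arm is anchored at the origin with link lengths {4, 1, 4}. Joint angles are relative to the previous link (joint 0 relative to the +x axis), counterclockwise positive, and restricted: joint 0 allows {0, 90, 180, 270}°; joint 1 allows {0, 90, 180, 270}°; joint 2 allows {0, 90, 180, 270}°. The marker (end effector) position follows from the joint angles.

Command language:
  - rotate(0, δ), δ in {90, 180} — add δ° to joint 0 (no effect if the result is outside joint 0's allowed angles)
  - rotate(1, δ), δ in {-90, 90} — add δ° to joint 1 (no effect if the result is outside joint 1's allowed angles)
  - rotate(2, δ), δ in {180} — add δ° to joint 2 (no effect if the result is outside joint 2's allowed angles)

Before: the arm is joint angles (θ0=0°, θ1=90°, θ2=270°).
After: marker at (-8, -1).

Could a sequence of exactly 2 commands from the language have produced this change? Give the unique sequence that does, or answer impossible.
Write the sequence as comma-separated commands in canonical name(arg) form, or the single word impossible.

initial: joint angles (θ0=0°, θ1=90°, θ2=270°)
step 1 (rotate(0, 90)): joint angles (θ0=90°, θ1=90°, θ2=270°)
step 2 (rotate(0, 90)): joint angles (θ0=180°, θ1=90°, θ2=270°)
no rival 2-sequence matches.

rotate(0, 90), rotate(0, 90)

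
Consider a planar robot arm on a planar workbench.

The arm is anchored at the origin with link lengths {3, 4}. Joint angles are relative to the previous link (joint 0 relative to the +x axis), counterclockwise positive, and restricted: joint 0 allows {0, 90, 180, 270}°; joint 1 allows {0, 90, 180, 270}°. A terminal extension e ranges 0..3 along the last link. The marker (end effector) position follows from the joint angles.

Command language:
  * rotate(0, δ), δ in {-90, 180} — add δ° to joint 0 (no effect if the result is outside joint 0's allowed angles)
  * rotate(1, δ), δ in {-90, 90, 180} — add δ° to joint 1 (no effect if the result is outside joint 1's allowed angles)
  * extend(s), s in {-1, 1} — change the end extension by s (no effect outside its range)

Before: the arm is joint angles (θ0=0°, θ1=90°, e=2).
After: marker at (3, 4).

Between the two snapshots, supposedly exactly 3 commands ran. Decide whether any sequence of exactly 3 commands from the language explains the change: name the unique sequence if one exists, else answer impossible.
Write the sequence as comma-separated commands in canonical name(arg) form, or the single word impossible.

begin: joint angles (θ0=0°, θ1=90°, e=2)
1. extend(-1) → joint angles (θ0=0°, θ1=90°, e=1)
2. extend(-1) → joint angles (θ0=0°, θ1=90°, e=0)
3. extend(-1) → joint angles (θ0=0°, θ1=90°, e=0)
uniquely the one of 343 3-step routes that fits.

extend(-1), extend(-1), extend(-1)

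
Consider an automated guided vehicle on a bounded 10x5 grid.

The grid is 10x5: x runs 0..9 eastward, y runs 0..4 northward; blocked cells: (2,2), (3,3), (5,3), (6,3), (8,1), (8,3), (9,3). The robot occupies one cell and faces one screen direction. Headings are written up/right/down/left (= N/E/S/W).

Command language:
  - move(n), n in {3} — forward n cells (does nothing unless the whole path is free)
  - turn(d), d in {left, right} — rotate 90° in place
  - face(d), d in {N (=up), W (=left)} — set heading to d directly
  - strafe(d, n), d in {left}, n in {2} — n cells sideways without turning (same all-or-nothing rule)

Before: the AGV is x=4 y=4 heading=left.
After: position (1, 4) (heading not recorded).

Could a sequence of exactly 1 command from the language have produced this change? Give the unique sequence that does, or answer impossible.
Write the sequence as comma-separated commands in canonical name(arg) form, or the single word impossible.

move(3)

initial: x=4 y=4 heading=left
t=1 move(3) ⇒ x=1 y=4 heading=left
all 6 alternatives checked — unique.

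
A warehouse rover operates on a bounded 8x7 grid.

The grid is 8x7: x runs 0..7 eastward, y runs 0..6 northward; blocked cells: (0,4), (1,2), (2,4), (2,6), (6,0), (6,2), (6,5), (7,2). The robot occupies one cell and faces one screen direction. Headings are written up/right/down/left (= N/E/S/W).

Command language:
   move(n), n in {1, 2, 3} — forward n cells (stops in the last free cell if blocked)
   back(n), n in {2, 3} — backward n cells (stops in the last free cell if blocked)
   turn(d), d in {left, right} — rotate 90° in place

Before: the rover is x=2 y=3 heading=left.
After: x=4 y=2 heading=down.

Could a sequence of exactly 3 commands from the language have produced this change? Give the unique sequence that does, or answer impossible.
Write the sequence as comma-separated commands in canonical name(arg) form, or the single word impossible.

back(2), turn(left), move(1)

key: running move(1) before back(2) would end elsewhere — order is forced
initial: x=2 y=3 heading=left
step 1 (back(2)): x=4 y=3 heading=left
step 2 (turn(left)): x=4 y=3 heading=down
step 3 (move(1)): x=4 y=2 heading=down
no rival 3-sequence matches.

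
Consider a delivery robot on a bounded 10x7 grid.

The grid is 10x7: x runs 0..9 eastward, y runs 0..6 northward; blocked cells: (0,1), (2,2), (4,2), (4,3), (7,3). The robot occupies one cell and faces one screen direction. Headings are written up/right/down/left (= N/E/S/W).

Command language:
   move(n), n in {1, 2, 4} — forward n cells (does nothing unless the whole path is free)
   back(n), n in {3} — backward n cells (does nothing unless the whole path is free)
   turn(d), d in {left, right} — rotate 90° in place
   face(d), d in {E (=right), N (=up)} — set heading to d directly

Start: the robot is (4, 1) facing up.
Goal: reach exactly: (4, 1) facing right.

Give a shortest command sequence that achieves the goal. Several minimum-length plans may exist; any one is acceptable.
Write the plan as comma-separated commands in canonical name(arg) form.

turn(right)

t0: (4, 1) facing up
1. turn(right) → (4, 1) facing right
shorter routes all fall short; 1 is best.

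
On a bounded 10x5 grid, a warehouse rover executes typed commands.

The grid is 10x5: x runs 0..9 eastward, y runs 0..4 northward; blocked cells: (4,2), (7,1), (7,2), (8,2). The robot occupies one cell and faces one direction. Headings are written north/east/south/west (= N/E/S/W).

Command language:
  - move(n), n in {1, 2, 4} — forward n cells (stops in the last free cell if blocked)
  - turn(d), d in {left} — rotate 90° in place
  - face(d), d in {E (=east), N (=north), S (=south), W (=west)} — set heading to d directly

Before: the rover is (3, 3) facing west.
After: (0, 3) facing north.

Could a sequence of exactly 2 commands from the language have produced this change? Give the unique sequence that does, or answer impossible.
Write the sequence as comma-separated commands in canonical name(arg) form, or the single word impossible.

key: cell and facing (now N) both changed — the 2 commands mix motion and turning
from: (3, 3) facing west
t=1 move(4) ⇒ (0, 3) facing west
t=2 face(N) ⇒ (0, 3) facing north
all 64 alternatives checked — unique.

move(4), face(N)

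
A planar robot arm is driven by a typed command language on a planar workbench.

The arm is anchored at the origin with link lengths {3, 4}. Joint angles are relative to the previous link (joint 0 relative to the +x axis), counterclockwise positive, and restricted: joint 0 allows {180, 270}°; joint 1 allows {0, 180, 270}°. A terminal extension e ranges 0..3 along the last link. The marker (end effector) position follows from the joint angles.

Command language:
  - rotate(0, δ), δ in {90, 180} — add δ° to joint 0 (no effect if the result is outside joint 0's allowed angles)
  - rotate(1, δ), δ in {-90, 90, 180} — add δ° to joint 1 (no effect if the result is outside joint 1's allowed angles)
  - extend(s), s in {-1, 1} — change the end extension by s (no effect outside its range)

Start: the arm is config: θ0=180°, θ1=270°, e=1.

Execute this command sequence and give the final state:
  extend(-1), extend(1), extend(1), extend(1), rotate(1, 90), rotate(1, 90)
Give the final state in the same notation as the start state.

from: config: θ0=180°, θ1=270°, e=1
step 1 (extend(-1)): config: θ0=180°, θ1=270°, e=0
step 2 (extend(1)): config: θ0=180°, θ1=270°, e=1
step 3 (extend(1)): config: θ0=180°, θ1=270°, e=2
step 4 (extend(1)): config: θ0=180°, θ1=270°, e=3
step 5 (rotate(1, 90)): config: θ0=180°, θ1=0°, e=3
step 6 (rotate(1, 90)): config: θ0=180°, θ1=0°, e=3

config: θ0=180°, θ1=0°, e=3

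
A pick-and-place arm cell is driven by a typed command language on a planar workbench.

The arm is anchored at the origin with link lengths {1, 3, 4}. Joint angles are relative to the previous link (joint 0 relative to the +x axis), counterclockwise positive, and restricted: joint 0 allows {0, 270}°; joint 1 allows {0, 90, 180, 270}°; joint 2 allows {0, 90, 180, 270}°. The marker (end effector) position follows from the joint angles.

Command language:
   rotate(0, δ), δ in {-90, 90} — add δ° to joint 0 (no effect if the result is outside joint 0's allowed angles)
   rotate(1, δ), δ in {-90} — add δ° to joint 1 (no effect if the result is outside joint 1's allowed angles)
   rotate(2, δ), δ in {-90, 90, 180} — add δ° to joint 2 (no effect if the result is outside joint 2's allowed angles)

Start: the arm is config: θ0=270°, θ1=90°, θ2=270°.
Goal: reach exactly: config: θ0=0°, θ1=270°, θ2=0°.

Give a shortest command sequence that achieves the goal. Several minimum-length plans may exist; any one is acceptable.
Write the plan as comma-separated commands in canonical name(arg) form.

rotate(1, -90), rotate(1, -90), rotate(0, 90), rotate(2, 90)

initial: config: θ0=270°, θ1=90°, θ2=270°
1. rotate(1, -90) → config: θ0=270°, θ1=0°, θ2=270°
2. rotate(1, -90) → config: θ0=270°, θ1=270°, θ2=270°
3. rotate(0, 90) → config: θ0=0°, θ1=270°, θ2=270°
4. rotate(2, 90) → config: θ0=0°, θ1=270°, θ2=0°
shorter routes all fall short; 4 is best.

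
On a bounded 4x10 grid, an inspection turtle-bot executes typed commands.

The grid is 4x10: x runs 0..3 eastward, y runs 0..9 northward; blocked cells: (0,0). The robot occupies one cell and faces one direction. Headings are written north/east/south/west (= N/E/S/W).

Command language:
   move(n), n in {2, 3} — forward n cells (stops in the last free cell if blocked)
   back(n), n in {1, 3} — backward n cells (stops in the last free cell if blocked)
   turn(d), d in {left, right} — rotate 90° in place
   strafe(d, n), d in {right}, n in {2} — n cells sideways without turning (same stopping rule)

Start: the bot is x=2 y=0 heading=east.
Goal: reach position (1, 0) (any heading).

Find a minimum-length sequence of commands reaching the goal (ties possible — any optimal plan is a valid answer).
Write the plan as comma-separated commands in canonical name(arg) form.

begin: x=2 y=0 heading=east
[1] after back(3): x=1 y=0 heading=east
nothing shorter than 1 reaches the goal.

back(3)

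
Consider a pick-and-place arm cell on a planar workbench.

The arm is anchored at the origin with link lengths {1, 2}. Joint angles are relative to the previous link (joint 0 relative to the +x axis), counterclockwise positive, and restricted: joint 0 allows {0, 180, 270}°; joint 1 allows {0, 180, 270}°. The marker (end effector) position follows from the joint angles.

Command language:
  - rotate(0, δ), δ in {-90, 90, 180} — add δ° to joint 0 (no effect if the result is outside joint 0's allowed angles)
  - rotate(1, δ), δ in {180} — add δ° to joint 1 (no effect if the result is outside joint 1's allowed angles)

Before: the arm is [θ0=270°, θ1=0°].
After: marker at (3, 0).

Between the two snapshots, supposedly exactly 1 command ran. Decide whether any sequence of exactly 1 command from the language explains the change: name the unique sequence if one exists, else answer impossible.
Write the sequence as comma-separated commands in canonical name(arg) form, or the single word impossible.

t0: [θ0=270°, θ1=0°]
t=1 rotate(0, 90) ⇒ [θ0=0°, θ1=0°]
no rival 1-sequence matches.

rotate(0, 90)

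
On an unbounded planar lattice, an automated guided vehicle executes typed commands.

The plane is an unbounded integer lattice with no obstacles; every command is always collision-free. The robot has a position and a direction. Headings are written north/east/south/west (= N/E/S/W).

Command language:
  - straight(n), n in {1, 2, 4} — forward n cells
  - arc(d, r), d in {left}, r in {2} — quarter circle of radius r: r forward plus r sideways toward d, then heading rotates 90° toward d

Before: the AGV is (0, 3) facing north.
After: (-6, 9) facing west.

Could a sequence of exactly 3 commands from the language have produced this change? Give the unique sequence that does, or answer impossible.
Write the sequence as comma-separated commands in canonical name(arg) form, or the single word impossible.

key: cell and facing (now W) both changed — the 3 commands mix motion and turning
begin: (0, 3) facing north
step 1 (straight(4)): (0, 7) facing north
step 2 (arc(left, 2)): (-2, 9) facing west
step 3 (straight(4)): (-6, 9) facing west
all 64 alternatives checked — unique.

straight(4), arc(left, 2), straight(4)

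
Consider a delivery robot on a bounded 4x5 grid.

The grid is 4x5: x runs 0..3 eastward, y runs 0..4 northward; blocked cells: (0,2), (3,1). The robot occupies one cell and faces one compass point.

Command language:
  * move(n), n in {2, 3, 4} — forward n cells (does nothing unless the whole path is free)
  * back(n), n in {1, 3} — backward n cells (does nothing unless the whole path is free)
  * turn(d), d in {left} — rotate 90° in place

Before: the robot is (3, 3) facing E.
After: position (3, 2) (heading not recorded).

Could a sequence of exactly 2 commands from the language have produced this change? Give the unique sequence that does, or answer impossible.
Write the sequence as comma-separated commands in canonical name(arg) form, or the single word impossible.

turn(left), back(1)

key: running back(1) before turn(left) would end elsewhere — order is forced
begin: (3, 3) facing E
t=1 turn(left) ⇒ (3, 3) facing N
t=2 back(1) ⇒ (3, 2) facing N
uniquely the one of 36 2-step routes that fits.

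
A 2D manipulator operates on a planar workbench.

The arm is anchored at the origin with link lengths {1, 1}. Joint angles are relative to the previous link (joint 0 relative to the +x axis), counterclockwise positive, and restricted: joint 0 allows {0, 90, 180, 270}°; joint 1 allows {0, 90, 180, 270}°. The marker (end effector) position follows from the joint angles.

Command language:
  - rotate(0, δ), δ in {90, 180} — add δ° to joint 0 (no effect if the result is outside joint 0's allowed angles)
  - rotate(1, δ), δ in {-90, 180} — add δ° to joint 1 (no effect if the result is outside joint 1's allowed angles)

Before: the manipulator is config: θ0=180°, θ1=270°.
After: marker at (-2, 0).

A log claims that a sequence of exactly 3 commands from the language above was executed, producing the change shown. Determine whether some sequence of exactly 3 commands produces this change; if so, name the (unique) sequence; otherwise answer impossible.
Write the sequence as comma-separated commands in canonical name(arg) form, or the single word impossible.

rotate(1, -90), rotate(1, -90), rotate(1, -90)

begin: config: θ0=180°, θ1=270°
1. rotate(1, -90) → config: θ0=180°, θ1=180°
2. rotate(1, -90) → config: θ0=180°, θ1=90°
3. rotate(1, -90) → config: θ0=180°, θ1=0°
no other 3-command option fits: unique.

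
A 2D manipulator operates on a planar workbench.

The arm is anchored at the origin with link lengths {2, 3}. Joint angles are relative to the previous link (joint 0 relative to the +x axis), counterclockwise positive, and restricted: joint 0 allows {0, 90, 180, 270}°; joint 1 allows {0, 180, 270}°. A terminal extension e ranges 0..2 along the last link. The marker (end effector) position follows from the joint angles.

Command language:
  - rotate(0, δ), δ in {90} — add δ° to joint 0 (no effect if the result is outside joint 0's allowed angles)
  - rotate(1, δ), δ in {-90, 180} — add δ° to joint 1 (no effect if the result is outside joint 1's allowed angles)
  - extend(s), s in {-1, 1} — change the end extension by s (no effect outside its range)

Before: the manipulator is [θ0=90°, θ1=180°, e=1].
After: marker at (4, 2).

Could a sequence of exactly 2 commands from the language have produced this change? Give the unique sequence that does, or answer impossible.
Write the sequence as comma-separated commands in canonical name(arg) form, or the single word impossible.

rotate(1, 180), rotate(1, -90)

key: running rotate(1, -90) before rotate(1, 180) would end elsewhere — order is forced
t0: [θ0=90°, θ1=180°, e=1]
[1] after rotate(1, 180): [θ0=90°, θ1=0°, e=1]
[2] after rotate(1, -90): [θ0=90°, θ1=270°, e=1]
all 25 alternatives checked — unique.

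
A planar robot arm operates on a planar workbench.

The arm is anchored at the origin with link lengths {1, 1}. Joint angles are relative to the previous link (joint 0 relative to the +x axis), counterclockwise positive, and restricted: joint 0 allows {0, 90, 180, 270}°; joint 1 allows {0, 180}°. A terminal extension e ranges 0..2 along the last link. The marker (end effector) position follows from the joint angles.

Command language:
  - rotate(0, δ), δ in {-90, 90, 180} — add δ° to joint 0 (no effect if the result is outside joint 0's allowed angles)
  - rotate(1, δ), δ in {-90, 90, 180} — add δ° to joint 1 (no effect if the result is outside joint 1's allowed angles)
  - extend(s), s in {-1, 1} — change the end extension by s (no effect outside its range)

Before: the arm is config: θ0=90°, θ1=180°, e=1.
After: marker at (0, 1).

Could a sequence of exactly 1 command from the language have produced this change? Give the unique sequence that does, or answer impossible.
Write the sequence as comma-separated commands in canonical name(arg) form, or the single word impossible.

rotate(0, 180)

initial: config: θ0=90°, θ1=180°, e=1
1. rotate(0, 180) → config: θ0=270°, θ1=180°, e=1
uniquely the one of 8 1-step routes that fits.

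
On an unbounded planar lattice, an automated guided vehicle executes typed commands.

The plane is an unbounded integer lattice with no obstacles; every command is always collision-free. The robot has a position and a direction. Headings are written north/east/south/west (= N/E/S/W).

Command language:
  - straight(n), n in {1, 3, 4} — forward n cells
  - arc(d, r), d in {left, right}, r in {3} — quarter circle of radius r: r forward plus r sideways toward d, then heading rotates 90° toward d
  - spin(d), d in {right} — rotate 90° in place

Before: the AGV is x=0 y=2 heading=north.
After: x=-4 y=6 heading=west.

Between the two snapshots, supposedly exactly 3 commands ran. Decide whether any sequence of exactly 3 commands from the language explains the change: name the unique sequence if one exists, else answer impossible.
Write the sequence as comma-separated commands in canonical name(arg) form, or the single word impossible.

key: position moved to (-4,6) AND the heading swung to W — translation plus rotation needed
from: x=0 y=2 heading=north
t=1 straight(1) ⇒ x=0 y=3 heading=north
t=2 arc(left, 3) ⇒ x=-3 y=6 heading=west
t=3 straight(1) ⇒ x=-4 y=6 heading=west
no other 3-command option fits: unique.

straight(1), arc(left, 3), straight(1)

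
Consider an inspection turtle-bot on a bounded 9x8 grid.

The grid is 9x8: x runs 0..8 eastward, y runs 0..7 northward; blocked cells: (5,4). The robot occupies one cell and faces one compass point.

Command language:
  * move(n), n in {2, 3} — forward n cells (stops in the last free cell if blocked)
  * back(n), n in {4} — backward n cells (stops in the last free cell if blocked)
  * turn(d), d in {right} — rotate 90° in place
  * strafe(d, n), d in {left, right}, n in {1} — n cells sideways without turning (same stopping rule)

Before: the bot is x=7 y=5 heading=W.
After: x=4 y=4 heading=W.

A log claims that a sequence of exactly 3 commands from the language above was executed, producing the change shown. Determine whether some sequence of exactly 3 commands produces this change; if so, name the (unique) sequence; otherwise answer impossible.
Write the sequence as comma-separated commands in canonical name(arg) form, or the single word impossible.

key: back(4) is stopped early by the blocked cell at (5,4)
start: x=7 y=5 heading=W
1. move(3) → x=4 y=5 heading=W
2. strafe(left, 1) → x=4 y=4 heading=W
3. back(4) → x=4 y=4 heading=W
no other 3-command option fits: unique.

move(3), strafe(left, 1), back(4)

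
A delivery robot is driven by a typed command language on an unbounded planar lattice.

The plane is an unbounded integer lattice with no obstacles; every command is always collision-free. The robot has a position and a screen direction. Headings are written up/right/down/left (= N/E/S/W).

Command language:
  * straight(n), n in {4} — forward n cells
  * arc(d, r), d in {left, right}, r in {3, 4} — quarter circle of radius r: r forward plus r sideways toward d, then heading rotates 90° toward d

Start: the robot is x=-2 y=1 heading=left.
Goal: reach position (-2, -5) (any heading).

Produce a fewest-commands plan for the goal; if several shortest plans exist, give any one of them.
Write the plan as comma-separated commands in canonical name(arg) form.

arc(left, 3), arc(left, 3)

t0: x=-2 y=1 heading=left
[1] after arc(left, 3): x=-5 y=-2 heading=down
[2] after arc(left, 3): x=-2 y=-5 heading=right
shorter routes all fall short; 2 is best.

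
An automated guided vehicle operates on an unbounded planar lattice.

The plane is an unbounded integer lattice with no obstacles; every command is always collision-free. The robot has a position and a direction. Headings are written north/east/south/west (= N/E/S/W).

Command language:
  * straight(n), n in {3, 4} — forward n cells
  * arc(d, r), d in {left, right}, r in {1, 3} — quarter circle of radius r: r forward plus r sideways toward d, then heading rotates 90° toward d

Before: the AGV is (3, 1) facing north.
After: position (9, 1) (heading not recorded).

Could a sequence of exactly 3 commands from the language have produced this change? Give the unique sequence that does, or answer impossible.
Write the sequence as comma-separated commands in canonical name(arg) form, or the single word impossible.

initial: (3, 1) facing north
step 1 (arc(right, 1)): (4, 2) facing east
step 2 (straight(4)): (8, 2) facing east
step 3 (arc(right, 1)): (9, 1) facing south
uniquely the one of 216 3-step routes that fits.

arc(right, 1), straight(4), arc(right, 1)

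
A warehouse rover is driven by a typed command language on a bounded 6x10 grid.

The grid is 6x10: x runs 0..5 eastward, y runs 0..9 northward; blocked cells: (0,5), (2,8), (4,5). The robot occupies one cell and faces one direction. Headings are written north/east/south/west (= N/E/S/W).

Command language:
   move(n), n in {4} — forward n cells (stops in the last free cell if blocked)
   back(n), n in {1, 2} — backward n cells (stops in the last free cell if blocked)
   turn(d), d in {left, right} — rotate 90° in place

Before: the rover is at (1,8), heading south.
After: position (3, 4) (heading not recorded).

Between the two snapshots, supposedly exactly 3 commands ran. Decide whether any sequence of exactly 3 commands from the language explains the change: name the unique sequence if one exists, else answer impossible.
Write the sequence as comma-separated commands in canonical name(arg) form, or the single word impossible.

key: order matters: swapping move(4) and back(2) lands elsewhere
from: at (1,8), heading south
[1] after move(4): at (1,4), heading south
[2] after turn(right): at (1,4), heading west
[3] after back(2): at (3,4), heading west
no other 3-command option fits: unique.

move(4), turn(right), back(2)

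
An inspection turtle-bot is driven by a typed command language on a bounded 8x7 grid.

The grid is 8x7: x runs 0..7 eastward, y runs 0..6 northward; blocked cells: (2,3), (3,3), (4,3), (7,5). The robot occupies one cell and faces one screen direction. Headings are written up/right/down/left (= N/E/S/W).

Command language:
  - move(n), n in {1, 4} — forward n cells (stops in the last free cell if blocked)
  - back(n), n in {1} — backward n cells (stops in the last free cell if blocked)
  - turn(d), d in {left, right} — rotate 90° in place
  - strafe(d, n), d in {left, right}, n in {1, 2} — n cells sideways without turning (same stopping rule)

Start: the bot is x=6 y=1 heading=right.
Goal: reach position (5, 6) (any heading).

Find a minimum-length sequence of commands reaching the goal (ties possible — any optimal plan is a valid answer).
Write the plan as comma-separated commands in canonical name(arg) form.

strafe(left, 2), strafe(left, 2), strafe(left, 2), back(1)

start: x=6 y=1 heading=right
1. strafe(left, 2) → x=6 y=3 heading=right
2. strafe(left, 2) → x=6 y=5 heading=right
3. strafe(left, 2) → x=6 y=6 heading=right
4. back(1) → x=5 y=6 heading=right
nothing shorter than 4 reaches the goal.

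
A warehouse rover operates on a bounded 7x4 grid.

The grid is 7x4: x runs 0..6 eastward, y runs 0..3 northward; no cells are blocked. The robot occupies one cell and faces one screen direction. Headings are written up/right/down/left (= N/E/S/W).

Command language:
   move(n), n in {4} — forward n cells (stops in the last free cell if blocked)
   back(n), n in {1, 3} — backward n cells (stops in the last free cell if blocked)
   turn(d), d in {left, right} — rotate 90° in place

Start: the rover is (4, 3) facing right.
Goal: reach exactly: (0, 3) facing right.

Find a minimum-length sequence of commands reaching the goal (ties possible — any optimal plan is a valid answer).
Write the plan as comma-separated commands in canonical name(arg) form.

t0: (4, 3) facing right
t=1 back(1) ⇒ (3, 3) facing right
t=2 back(3) ⇒ (0, 3) facing right
nothing shorter than 2 reaches the goal.

back(1), back(3)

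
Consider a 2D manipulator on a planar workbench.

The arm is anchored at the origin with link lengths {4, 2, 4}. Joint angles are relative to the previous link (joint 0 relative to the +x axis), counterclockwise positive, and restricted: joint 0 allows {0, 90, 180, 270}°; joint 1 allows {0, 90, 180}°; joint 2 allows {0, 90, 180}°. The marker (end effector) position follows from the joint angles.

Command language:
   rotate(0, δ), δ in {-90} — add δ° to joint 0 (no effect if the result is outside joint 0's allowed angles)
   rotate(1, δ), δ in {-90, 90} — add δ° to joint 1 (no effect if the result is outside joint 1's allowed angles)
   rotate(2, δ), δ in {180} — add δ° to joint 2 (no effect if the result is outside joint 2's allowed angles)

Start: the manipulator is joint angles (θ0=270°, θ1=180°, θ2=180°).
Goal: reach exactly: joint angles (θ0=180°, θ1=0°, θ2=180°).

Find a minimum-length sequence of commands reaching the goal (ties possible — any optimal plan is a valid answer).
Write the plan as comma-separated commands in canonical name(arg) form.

initial: joint angles (θ0=270°, θ1=180°, θ2=180°)
t=1 rotate(1, -90) ⇒ joint angles (θ0=270°, θ1=90°, θ2=180°)
t=2 rotate(1, -90) ⇒ joint angles (θ0=270°, θ1=0°, θ2=180°)
t=3 rotate(0, -90) ⇒ joint angles (θ0=180°, θ1=0°, θ2=180°)
nothing shorter than 3 reaches the goal.

rotate(1, -90), rotate(1, -90), rotate(0, -90)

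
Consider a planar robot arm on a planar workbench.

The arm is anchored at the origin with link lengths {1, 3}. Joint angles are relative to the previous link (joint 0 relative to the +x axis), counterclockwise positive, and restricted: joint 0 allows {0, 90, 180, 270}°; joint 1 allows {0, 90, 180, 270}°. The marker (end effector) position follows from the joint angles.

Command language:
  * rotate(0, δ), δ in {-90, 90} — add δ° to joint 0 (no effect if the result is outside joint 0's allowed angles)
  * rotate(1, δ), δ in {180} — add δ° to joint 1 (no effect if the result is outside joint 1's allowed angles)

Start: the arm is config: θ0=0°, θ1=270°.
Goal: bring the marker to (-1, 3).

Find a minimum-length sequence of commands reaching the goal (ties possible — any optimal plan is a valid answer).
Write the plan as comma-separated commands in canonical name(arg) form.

t0: config: θ0=0°, θ1=270°
t=1 rotate(0, 90) ⇒ config: θ0=90°, θ1=270°
t=2 rotate(0, 90) ⇒ config: θ0=180°, θ1=270°
minimal: 2 command(s), checked below 2.

rotate(0, 90), rotate(0, 90)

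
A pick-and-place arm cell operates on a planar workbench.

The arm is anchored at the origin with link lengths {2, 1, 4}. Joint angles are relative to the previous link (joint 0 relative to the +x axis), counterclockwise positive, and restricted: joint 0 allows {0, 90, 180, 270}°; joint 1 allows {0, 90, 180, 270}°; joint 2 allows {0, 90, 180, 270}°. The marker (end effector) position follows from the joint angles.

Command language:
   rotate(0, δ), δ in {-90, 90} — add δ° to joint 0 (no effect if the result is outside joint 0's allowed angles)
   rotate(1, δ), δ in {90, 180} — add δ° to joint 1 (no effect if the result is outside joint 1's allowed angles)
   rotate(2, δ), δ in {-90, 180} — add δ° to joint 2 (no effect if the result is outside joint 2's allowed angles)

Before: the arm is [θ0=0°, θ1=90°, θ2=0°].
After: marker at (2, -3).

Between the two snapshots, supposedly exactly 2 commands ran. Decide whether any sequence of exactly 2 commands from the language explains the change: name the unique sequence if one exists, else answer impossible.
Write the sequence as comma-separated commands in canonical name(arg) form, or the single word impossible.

rotate(2, -90), rotate(2, -90)

begin: [θ0=0°, θ1=90°, θ2=0°]
step 1 (rotate(2, -90)): [θ0=0°, θ1=90°, θ2=270°]
step 2 (rotate(2, -90)): [θ0=0°, θ1=90°, θ2=180°]
no rival 2-sequence matches.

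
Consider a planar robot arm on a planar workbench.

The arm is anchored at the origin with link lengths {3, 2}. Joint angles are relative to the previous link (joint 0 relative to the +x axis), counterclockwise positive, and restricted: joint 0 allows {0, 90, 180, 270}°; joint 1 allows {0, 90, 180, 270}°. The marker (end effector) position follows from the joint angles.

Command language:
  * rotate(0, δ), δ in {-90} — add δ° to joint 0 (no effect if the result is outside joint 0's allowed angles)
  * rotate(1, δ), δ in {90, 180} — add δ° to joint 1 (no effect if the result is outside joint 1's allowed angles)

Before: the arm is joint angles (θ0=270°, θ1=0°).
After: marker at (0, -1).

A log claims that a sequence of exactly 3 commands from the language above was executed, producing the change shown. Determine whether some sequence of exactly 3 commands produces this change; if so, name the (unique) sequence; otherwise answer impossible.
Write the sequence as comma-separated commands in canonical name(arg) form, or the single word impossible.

start: joint angles (θ0=270°, θ1=0°)
t=1 rotate(1, 180) ⇒ joint angles (θ0=270°, θ1=180°)
t=2 rotate(1, 180) ⇒ joint angles (θ0=270°, θ1=0°)
t=3 rotate(1, 180) ⇒ joint angles (θ0=270°, θ1=180°)
no rival 3-sequence matches.

rotate(1, 180), rotate(1, 180), rotate(1, 180)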